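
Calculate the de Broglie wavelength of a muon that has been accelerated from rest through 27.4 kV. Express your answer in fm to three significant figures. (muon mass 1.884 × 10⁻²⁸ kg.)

λ = 515 fm

KE = eV = 1.602 × 10⁻¹⁹ × 2.740 × 10⁴ = 4.389 × 10⁻¹⁵ J.
p = √(2mKE) = √(2 × 1.884 × 10⁻²⁸ × 4.389 × 10⁻¹⁵) = 1.286 × 10⁻²¹ kg·m/s.
λ = h/p = 6.626 × 10⁻³⁴ / 1.286 × 10⁻²¹ = 5.15 × 10⁻¹³ m = 515 fm.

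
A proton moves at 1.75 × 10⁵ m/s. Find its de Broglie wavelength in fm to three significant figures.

p = mv = 1.673 × 10⁻²⁷ × 1.75 × 10⁵ = 2.928 × 10⁻²² kg·m/s.
λ = h/p = 6.626 × 10⁻³⁴ / 2.928 × 10⁻²² = 2.26 × 10⁻¹² m = 2260 fm.

λ = 2260 fm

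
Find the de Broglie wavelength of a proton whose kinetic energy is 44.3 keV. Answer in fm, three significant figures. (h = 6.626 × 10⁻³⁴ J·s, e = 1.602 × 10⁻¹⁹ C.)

KE = 44.3 keV = 7.097 × 10⁻¹⁵ J.
p = √(2mKE) = √(2 × 1.673 × 10⁻²⁷ × 7.097 × 10⁻¹⁵) = 4.873 × 10⁻²¹ kg·m/s.
λ = h/p = 6.626 × 10⁻³⁴ / 4.873 × 10⁻²¹ = 1.36 × 10⁻¹³ m = 136 fm.

λ = 136 fm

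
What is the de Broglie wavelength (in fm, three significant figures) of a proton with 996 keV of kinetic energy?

KE = 996 keV = 1.596 × 10⁻¹³ J.
p = √(2mKE) = √(2 × 1.673 × 10⁻²⁷ × 1.596 × 10⁻¹³) = 2.311 × 10⁻²⁰ kg·m/s.
λ = h/p = 6.626 × 10⁻³⁴ / 2.311 × 10⁻²⁰ = 2.87 × 10⁻¹⁴ m = 28.7 fm.

λ = 28.7 fm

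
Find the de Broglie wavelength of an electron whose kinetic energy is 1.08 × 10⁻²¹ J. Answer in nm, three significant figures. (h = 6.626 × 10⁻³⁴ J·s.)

λ = 14.9 nm

p = √(2mKE) = √(2 × 9.109 × 10⁻³¹ × 1.080 × 10⁻²¹) = 4.436 × 10⁻²⁶ kg·m/s.
λ = h/p = 6.626 × 10⁻³⁴ / 4.436 × 10⁻²⁶ = 1.49 × 10⁻⁸ m = 14.9 nm.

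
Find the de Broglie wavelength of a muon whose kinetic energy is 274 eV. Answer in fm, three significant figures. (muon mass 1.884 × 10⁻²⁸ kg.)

λ = 5150 fm

KE = 274 eV = 4.389 × 10⁻¹⁷ J.
p = √(2mKE) = √(2 × 1.884 × 10⁻²⁸ × 4.389 × 10⁻¹⁷) = 1.286 × 10⁻²² kg·m/s.
λ = h/p = 6.626 × 10⁻³⁴ / 1.286 × 10⁻²² = 5.15 × 10⁻¹² m = 5150 fm.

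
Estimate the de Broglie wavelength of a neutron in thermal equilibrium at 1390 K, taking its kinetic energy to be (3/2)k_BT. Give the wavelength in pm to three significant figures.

KE = (3/2)k_BT = 1.5 × 1.381 × 10⁻²³ × 1390 = 2.879 × 10⁻²⁰ J.
p = √(2mKE) = √(2 × 1.675 × 10⁻²⁷ × 2.879 × 10⁻²⁰) = 9.821 × 10⁻²⁴ kg·m/s.
λ = h/p = 6.75 × 10⁻¹¹ m = 67.5 pm.

λ = 67.5 pm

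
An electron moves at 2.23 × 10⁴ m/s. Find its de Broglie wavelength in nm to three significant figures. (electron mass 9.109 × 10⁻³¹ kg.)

p = mv = 9.109 × 10⁻³¹ × 2.23 × 10⁴ = 2.031 × 10⁻²⁶ kg·m/s.
λ = h/p = 6.626 × 10⁻³⁴ / 2.031 × 10⁻²⁶ = 3.26 × 10⁻⁸ m = 32.6 nm.

λ = 32.6 nm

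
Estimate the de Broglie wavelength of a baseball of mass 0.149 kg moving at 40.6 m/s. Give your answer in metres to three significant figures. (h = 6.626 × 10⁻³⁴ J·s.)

λ = 1.10 × 10⁻³⁴ m

p = mv = 0.149 × 40.6 = 6.049 kg·m/s.
λ = h/p = 6.626 × 10⁻³⁴ / 6.049 = 1.10 × 10⁻³⁴ m.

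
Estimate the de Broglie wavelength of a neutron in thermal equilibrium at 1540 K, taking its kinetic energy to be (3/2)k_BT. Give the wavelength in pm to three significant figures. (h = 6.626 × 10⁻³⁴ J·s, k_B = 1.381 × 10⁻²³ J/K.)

KE = (3/2)k_BT = 1.5 × 1.381 × 10⁻²³ × 1540 = 3.190 × 10⁻²⁰ J.
p = √(2mKE) = √(2 × 1.675 × 10⁻²⁷ × 3.190 × 10⁻²⁰) = 1.034 × 10⁻²³ kg·m/s.
λ = h/p = 6.41 × 10⁻¹¹ m = 64.1 pm.

λ = 64.1 pm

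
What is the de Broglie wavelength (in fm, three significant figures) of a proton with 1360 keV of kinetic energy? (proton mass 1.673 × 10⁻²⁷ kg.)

KE = 1360 keV = 2.179 × 10⁻¹³ J.
p = √(2mKE) = √(2 × 1.673 × 10⁻²⁷ × 2.179 × 10⁻¹³) = 2.700 × 10⁻²⁰ kg·m/s.
λ = h/p = 6.626 × 10⁻³⁴ / 2.700 × 10⁻²⁰ = 2.45 × 10⁻¹⁴ m = 24.5 fm.

λ = 24.5 fm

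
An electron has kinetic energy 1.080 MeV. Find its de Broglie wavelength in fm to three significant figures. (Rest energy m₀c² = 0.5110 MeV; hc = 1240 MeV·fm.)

Total energy E = KE + m₀c² = 1.080 + 0.5110 = 1.5910 MeV.
(pc)² = E² − (m₀c²)² = (1.5910)² − (0.5110)² = 2.270 MeV², so pc = 1.507 MeV.
λ = hc/(pc) = 1240 MeV·fm / 1.507 MeV = 823 fm.

λ = 823 fm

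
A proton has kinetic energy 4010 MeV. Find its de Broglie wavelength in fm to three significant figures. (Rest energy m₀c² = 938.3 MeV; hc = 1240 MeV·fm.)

λ = 0.255 fm

Total energy E = KE + m₀c² = 4010 + 938.3 = 4948.3 MeV.
(pc)² = E² − (m₀c²)² = (4948.3)² − (938.3)² = 2.361 × 10⁷ MeV², so pc = 4859 MeV.
λ = hc/(pc) = 1240 MeV·fm / 4859 MeV = 0.255 fm.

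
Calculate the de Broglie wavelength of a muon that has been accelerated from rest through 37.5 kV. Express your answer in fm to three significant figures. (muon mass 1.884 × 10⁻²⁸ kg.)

KE = eV = 1.602 × 10⁻¹⁹ × 3.750 × 10⁴ = 6.008 × 10⁻¹⁵ J.
p = √(2mKE) = √(2 × 1.884 × 10⁻²⁸ × 6.008 × 10⁻¹⁵) = 1.505 × 10⁻²¹ kg·m/s.
λ = h/p = 6.626 × 10⁻³⁴ / 1.505 × 10⁻²¹ = 4.40 × 10⁻¹³ m = 440 fm.

λ = 440 fm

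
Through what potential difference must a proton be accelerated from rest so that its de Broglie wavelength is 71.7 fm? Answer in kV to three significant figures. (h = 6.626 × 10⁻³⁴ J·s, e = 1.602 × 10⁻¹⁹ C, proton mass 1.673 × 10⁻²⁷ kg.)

p = h/λ = 6.626 × 10⁻³⁴ / 7.170 × 10⁻¹⁴ = 9.241 × 10⁻²¹ kg·m/s.
KE = p²/(2m) = 2.552 × 10⁻¹⁴ J.
V = KE/e = 2.552 × 10⁻¹⁴ / (1.602 × 10⁻¹⁹) = 159 kV.

V = 159 kV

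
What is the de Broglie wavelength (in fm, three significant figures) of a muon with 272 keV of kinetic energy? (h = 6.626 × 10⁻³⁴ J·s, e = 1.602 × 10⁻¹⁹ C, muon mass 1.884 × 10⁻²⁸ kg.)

λ = 164 fm

KE = 272 keV = 4.357 × 10⁻¹⁴ J.
p = √(2mKE) = √(2 × 1.884 × 10⁻²⁸ × 4.357 × 10⁻¹⁴) = 4.052 × 10⁻²¹ kg·m/s.
λ = h/p = 6.626 × 10⁻³⁴ / 4.052 × 10⁻²¹ = 1.64 × 10⁻¹³ m = 164 fm.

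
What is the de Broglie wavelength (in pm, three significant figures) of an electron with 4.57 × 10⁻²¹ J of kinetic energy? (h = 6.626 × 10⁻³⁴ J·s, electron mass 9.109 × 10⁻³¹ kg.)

λ = 7260 pm

p = √(2mKE) = √(2 × 9.109 × 10⁻³¹ × 4.570 × 10⁻²¹) = 9.124 × 10⁻²⁶ kg·m/s.
λ = h/p = 6.626 × 10⁻³⁴ / 9.124 × 10⁻²⁶ = 7.26 × 10⁻⁹ m = 7260 pm.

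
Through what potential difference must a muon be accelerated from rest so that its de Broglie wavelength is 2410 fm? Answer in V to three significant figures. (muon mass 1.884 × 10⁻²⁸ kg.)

V = 1250 V

p = h/λ = 6.626 × 10⁻³⁴ / 2.410 × 10⁻¹² = 2.749 × 10⁻²² kg·m/s.
KE = p²/(2m) = 2.006 × 10⁻¹⁶ J.
V = KE/e = 2.006 × 10⁻¹⁶ / (1.602 × 10⁻¹⁹) = 1250 V.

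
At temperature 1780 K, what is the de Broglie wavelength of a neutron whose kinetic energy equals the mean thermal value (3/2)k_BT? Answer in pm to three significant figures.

λ = 59.6 pm

KE = (3/2)k_BT = 1.5 × 1.381 × 10⁻²³ × 1780 = 3.687 × 10⁻²⁰ J.
p = √(2mKE) = √(2 × 1.675 × 10⁻²⁷ × 3.687 × 10⁻²⁰) = 1.111 × 10⁻²³ kg·m/s.
λ = h/p = 5.96 × 10⁻¹¹ m = 59.6 pm.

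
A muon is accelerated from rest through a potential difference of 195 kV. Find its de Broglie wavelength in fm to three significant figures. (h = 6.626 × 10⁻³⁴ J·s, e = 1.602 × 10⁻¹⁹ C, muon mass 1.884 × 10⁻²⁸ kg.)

KE = eV = 1.602 × 10⁻¹⁹ × 1.950 × 10⁵ = 3.124 × 10⁻¹⁴ J.
p = √(2mKE) = √(2 × 1.884 × 10⁻²⁸ × 3.124 × 10⁻¹⁴) = 3.431 × 10⁻²¹ kg·m/s.
λ = h/p = 6.626 × 10⁻³⁴ / 3.431 × 10⁻²¹ = 1.93 × 10⁻¹³ m = 193 fm.

λ = 193 fm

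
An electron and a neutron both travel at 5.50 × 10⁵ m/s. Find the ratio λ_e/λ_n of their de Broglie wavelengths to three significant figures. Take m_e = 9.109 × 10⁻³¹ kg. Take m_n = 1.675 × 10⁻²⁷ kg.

λ_e/λ_n = 1840

At fixed v, p = mv so λ = h/(mv) ∝ 1/m.
λ_e/λ_n = m_n/m_e = 1.675 × 10⁻²⁷/9.109 × 10⁻³¹ = 1840.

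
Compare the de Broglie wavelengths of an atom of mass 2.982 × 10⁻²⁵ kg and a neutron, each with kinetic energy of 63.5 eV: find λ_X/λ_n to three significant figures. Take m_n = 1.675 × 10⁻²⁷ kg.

At fixed KE, p = √(2mKE) so λ = h/p ∝ 1/√m.
λ_X/λ_n = √(m_n/m_X) = √(1.675 × 10⁻²⁷/2.982 × 10⁻²⁵) = √(5.617 × 10⁻³) = 0.0749.

λ_X/λ_n = 0.0749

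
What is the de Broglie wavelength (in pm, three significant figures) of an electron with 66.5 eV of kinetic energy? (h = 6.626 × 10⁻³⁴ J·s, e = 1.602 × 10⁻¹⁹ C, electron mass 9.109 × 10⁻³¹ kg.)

λ = 150 pm

KE = 66.5 eV = 1.065 × 10⁻¹⁷ J.
p = √(2mKE) = √(2 × 9.109 × 10⁻³¹ × 1.065 × 10⁻¹⁷) = 4.405 × 10⁻²⁴ kg·m/s.
λ = h/p = 6.626 × 10⁻³⁴ / 4.405 × 10⁻²⁴ = 1.50 × 10⁻¹⁰ m = 150 pm.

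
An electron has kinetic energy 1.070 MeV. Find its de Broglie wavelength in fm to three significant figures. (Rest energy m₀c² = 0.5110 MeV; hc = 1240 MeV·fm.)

λ = 829 fm

Total energy E = KE + m₀c² = 1.070 + 0.5110 = 1.5810 MeV.
(pc)² = E² − (m₀c²)² = (1.5810)² − (0.5110)² = 2.238 MeV², so pc = 1.496 MeV.
λ = hc/(pc) = 1240 MeV·fm / 1.496 MeV = 829 fm.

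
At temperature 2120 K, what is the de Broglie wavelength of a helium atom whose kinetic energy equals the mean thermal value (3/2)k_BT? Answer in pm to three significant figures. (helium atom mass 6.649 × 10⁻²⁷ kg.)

λ = 27.4 pm

KE = (3/2)k_BT = 1.5 × 1.381 × 10⁻²³ × 2120 = 4.392 × 10⁻²⁰ J.
p = √(2mKE) = √(2 × 6.649 × 10⁻²⁷ × 4.392 × 10⁻²⁰) = 2.417 × 10⁻²³ kg·m/s.
λ = h/p = 2.74 × 10⁻¹¹ m = 27.4 pm.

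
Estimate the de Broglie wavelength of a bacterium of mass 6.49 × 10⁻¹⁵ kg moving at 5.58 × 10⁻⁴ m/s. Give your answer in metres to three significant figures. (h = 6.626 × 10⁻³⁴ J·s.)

λ = 1.83 × 10⁻¹⁶ m

p = mv = 6.49 × 10⁻¹⁵ × 5.58 × 10⁻⁴ = 3.621 × 10⁻¹⁸ kg·m/s.
λ = h/p = 6.626 × 10⁻³⁴ / 3.621 × 10⁻¹⁸ = 1.83 × 10⁻¹⁶ m.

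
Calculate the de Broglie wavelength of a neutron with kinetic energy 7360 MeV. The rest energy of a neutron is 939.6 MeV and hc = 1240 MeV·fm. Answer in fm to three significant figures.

λ = 0.150 fm

Total energy E = KE + m₀c² = 7360 + 939.6 = 8299.6 MeV.
(pc)² = E² − (m₀c²)² = (8299.6)² − (939.6)² = 6.800 × 10⁷ MeV², so pc = 8246 MeV.
λ = hc/(pc) = 1240 MeV·fm / 8246 MeV = 0.150 fm.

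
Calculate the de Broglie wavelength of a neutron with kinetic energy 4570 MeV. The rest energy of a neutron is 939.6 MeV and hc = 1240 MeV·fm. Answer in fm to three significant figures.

λ = 0.228 fm

Total energy E = KE + m₀c² = 4570 + 939.6 = 5509.6 MeV.
(pc)² = E² − (m₀c²)² = (5509.6)² − (939.6)² = 2.947 × 10⁷ MeV², so pc = 5429 MeV.
λ = hc/(pc) = 1240 MeV·fm / 5429 MeV = 0.228 fm.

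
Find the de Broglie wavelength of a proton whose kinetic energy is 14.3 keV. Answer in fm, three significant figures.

KE = 14.3 keV = 2.291 × 10⁻¹⁵ J.
p = √(2mKE) = √(2 × 1.673 × 10⁻²⁷ × 2.291 × 10⁻¹⁵) = 2.769 × 10⁻²¹ kg·m/s.
λ = h/p = 6.626 × 10⁻³⁴ / 2.769 × 10⁻²¹ = 2.39 × 10⁻¹³ m = 239 fm.

λ = 239 fm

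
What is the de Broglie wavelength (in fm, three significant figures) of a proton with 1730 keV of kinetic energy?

KE = 1730 keV = 2.771 × 10⁻¹³ J.
p = √(2mKE) = √(2 × 1.673 × 10⁻²⁷ × 2.771 × 10⁻¹³) = 3.045 × 10⁻²⁰ kg·m/s.
λ = h/p = 6.626 × 10⁻³⁴ / 3.045 × 10⁻²⁰ = 2.18 × 10⁻¹⁴ m = 21.8 fm.

λ = 21.8 fm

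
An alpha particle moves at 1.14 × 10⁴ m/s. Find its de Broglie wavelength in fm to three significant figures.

p = mv = 6.645 × 10⁻²⁷ × 1.14 × 10⁴ = 7.575 × 10⁻²³ kg·m/s.
λ = h/p = 6.626 × 10⁻³⁴ / 7.575 × 10⁻²³ = 8.75 × 10⁻¹² m = 8750 fm.

λ = 8750 fm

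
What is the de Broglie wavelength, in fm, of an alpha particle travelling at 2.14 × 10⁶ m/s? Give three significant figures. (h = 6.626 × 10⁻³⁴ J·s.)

p = mv = 6.645 × 10⁻²⁷ × 2.14 × 10⁶ = 1.422 × 10⁻²⁰ kg·m/s.
λ = h/p = 6.626 × 10⁻³⁴ / 1.422 × 10⁻²⁰ = 4.66 × 10⁻¹⁴ m = 46.6 fm.

λ = 46.6 fm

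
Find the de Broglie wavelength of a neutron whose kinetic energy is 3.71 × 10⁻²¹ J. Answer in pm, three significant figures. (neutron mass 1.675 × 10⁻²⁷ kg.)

p = √(2mKE) = √(2 × 1.675 × 10⁻²⁷ × 3.710 × 10⁻²¹) = 3.525 × 10⁻²⁴ kg·m/s.
λ = h/p = 6.626 × 10⁻³⁴ / 3.525 × 10⁻²⁴ = 1.88 × 10⁻¹⁰ m = 188 pm.

λ = 188 pm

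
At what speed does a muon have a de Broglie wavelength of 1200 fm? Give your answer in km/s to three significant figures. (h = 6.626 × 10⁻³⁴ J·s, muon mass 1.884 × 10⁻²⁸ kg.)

p = h/λ = 6.626 × 10⁻³⁴ / 1.200 × 10⁻¹² = 5.522 × 10⁻²² kg·m/s.
v = p/m = 5.522 × 10⁻²² / 1.884 × 10⁻²⁸ = 2.93 × 10⁶ m/s = 2930 km/s.

v = 2930 km/s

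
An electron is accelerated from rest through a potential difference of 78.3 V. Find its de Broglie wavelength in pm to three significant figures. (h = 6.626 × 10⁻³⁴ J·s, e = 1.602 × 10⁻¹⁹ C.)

KE = eV = 1.602 × 10⁻¹⁹ × 78.30 = 1.254 × 10⁻¹⁷ J.
p = √(2mKE) = √(2 × 9.109 × 10⁻³¹ × 1.254 × 10⁻¹⁷) = 4.780 × 10⁻²⁴ kg·m/s.
λ = h/p = 6.626 × 10⁻³⁴ / 4.780 × 10⁻²⁴ = 1.39 × 10⁻¹⁰ m = 139 pm.

λ = 139 pm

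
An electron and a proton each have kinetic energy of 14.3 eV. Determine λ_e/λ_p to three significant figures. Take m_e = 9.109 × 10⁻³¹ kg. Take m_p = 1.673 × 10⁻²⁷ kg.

At fixed KE, p = √(2mKE) so λ = h/p ∝ 1/√m.
λ_e/λ_p = √(m_p/m_e) = √(1.673 × 10⁻²⁷/9.109 × 10⁻³¹) = √(1837) = 42.9.

λ_e/λ_p = 42.9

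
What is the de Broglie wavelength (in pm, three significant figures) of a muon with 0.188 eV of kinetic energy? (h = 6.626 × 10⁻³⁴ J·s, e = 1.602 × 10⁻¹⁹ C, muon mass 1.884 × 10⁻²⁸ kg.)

KE = 0.188 eV = 3.012 × 10⁻²⁰ J.
p = √(2mKE) = √(2 × 1.884 × 10⁻²⁸ × 3.012 × 10⁻²⁰) = 3.369 × 10⁻²⁴ kg·m/s.
λ = h/p = 6.626 × 10⁻³⁴ / 3.369 × 10⁻²⁴ = 1.97 × 10⁻¹⁰ m = 197 pm.

λ = 197 pm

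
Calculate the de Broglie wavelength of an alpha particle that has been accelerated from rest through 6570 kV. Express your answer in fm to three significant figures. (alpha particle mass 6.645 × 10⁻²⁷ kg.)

λ = 3.96 fm

KE = 2eV = 2 × 1.602 × 10⁻¹⁹ × 6.570 × 10⁶ = 2.105 × 10⁻¹² J.
p = √(2mKE) = √(2 × 6.645 × 10⁻²⁷ × 2.105 × 10⁻¹²) = 1.673 × 10⁻¹⁹ kg·m/s.
λ = h/p = 6.626 × 10⁻³⁴ / 1.673 × 10⁻¹⁹ = 3.96 × 10⁻¹⁵ m = 3.96 fm.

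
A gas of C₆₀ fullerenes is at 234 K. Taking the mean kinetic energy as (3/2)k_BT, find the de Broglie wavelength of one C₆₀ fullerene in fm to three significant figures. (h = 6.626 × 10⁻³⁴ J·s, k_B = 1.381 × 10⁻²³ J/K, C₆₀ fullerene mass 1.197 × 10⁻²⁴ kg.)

λ = 6150 fm

KE = (3/2)k_BT = 1.5 × 1.381 × 10⁻²³ × 234 = 4.847 × 10⁻²¹ J.
p = √(2mKE) = √(2 × 1.197 × 10⁻²⁴ × 4.847 × 10⁻²¹) = 1.077 × 10⁻²² kg·m/s.
λ = h/p = 6.15 × 10⁻¹² m = 6150 fm.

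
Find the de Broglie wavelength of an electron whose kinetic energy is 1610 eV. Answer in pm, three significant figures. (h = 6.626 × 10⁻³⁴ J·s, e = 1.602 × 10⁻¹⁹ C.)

λ = 30.6 pm

KE = 1610 eV = 2.579 × 10⁻¹⁶ J.
p = √(2mKE) = √(2 × 9.109 × 10⁻³¹ × 2.579 × 10⁻¹⁶) = 2.168 × 10⁻²³ kg·m/s.
λ = h/p = 6.626 × 10⁻³⁴ / 2.168 × 10⁻²³ = 3.06 × 10⁻¹¹ m = 30.6 pm.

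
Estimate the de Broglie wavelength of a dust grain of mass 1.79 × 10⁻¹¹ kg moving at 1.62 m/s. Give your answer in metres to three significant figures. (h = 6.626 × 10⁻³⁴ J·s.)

λ = 2.28 × 10⁻²³ m

p = mv = 1.79 × 10⁻¹¹ × 1.62 = 2.900 × 10⁻¹¹ kg·m/s.
λ = h/p = 6.626 × 10⁻³⁴ / 2.900 × 10⁻¹¹ = 2.28 × 10⁻²³ m.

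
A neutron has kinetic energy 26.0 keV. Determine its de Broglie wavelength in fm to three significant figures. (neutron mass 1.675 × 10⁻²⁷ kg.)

KE = 26.0 keV = 4.165 × 10⁻¹⁵ J.
p = √(2mKE) = √(2 × 1.675 × 10⁻²⁷ × 4.165 × 10⁻¹⁵) = 3.735 × 10⁻²¹ kg·m/s.
λ = h/p = 6.626 × 10⁻³⁴ / 3.735 × 10⁻²¹ = 1.77 × 10⁻¹³ m = 177 fm.

λ = 177 fm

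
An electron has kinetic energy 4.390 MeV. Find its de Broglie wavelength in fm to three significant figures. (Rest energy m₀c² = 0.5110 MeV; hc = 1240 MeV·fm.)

Total energy E = KE + m₀c² = 4.390 + 0.5110 = 4.9010 MeV.
(pc)² = E² − (m₀c²)² = (4.9010)² − (0.5110)² = 23.76 MeV², so pc = 4.874 MeV.
λ = hc/(pc) = 1240 MeV·fm / 4.874 MeV = 254 fm.

λ = 254 fm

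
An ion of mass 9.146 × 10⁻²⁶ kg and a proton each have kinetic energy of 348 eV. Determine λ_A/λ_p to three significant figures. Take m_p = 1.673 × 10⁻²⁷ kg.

λ_A/λ_p = 0.135

At fixed KE, p = √(2mKE) so λ = h/p ∝ 1/√m.
λ_A/λ_p = √(m_p/m_A) = √(1.673 × 10⁻²⁷/9.146 × 10⁻²⁶) = √(0.01829) = 0.135.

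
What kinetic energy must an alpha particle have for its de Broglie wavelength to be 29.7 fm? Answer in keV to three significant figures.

KE = 234 keV

p = h/λ = 6.626 × 10⁻³⁴ / 2.970 × 10⁻¹⁴ = 2.231 × 10⁻²⁰ kg·m/s.
KE = p²/(2m) = (2.231 × 10⁻²⁰)² / (2 × 6.645 × 10⁻²⁷) = 3.745 × 10⁻¹⁴ J = 234 keV.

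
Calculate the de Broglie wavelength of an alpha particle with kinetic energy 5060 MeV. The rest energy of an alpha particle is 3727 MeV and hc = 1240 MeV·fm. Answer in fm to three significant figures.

λ = 0.156 fm

Total energy E = KE + m₀c² = 5060 + 3727 = 8787 MeV.
(pc)² = E² − (m₀c²)² = (8787)² − (3727)² = 6.332 × 10⁷ MeV², so pc = 7957 MeV.
λ = hc/(pc) = 1240 MeV·fm / 7957 MeV = 0.156 fm.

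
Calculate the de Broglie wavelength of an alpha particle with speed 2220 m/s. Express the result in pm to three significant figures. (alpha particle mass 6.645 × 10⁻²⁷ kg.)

p = mv = 6.645 × 10⁻²⁷ × 2220 = 1.475 × 10⁻²³ kg·m/s.
λ = h/p = 6.626 × 10⁻³⁴ / 1.475 × 10⁻²³ = 4.49 × 10⁻¹¹ m = 44.9 pm.

λ = 44.9 pm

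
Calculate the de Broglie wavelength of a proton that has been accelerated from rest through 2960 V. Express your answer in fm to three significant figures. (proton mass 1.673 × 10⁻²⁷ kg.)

KE = eV = 1.602 × 10⁻¹⁹ × 2960 = 4.742 × 10⁻¹⁶ J.
p = √(2mKE) = √(2 × 1.673 × 10⁻²⁷ × 4.742 × 10⁻¹⁶) = 1.260 × 10⁻²¹ kg·m/s.
λ = h/p = 6.626 × 10⁻³⁴ / 1.260 × 10⁻²¹ = 5.26 × 10⁻¹³ m = 526 fm.

λ = 526 fm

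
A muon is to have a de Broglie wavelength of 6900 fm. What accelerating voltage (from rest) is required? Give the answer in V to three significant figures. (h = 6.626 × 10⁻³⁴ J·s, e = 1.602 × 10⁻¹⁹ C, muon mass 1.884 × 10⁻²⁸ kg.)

V = 153 V

p = h/λ = 6.626 × 10⁻³⁴ / 6.900 × 10⁻¹² = 9.603 × 10⁻²³ kg·m/s.
KE = p²/(2m) = 2.447 × 10⁻¹⁷ J.
V = KE/e = 2.447 × 10⁻¹⁷ / (1.602 × 10⁻¹⁹) = 153 V.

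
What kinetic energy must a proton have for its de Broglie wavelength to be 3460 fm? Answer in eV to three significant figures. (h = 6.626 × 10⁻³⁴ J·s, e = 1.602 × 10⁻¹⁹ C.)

p = h/λ = 6.626 × 10⁻³⁴ / 3.460 × 10⁻¹² = 1.915 × 10⁻²² kg·m/s.
KE = p²/(2m) = (1.915 × 10⁻²²)² / (2 × 1.673 × 10⁻²⁷) = 1.096 × 10⁻¹⁷ J = 68.4 eV.

KE = 68.4 eV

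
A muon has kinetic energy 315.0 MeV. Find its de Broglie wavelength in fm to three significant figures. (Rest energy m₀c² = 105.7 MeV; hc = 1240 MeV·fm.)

λ = 3.05 fm

Total energy E = KE + m₀c² = 315.0 + 105.7 = 420.7 MeV.
(pc)² = E² − (m₀c²)² = (420.7)² − (105.7)² = 1.658 × 10⁵ MeV², so pc = 407.2 MeV.
λ = hc/(pc) = 1240 MeV·fm / 407.2 MeV = 3.05 fm.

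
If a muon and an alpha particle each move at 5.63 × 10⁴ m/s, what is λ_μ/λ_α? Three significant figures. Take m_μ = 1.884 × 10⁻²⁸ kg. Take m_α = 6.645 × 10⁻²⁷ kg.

λ_μ/λ_α = 35.3

At fixed v, p = mv so λ = h/(mv) ∝ 1/m.
λ_μ/λ_α = m_α/m_μ = 6.645 × 10⁻²⁷/1.884 × 10⁻²⁸ = 35.3.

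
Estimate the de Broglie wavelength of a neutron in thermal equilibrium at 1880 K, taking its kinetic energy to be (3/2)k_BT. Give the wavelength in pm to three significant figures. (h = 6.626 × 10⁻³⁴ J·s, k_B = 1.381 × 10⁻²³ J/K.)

λ = 58.0 pm

KE = (3/2)k_BT = 1.5 × 1.381 × 10⁻²³ × 1880 = 3.894 × 10⁻²⁰ J.
p = √(2mKE) = √(2 × 1.675 × 10⁻²⁷ × 3.894 × 10⁻²⁰) = 1.142 × 10⁻²³ kg·m/s.
λ = h/p = 5.80 × 10⁻¹¹ m = 58.0 pm.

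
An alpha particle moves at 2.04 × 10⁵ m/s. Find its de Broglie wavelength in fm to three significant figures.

λ = 489 fm

p = mv = 6.645 × 10⁻²⁷ × 2.04 × 10⁵ = 1.356 × 10⁻²¹ kg·m/s.
λ = h/p = 6.626 × 10⁻³⁴ / 1.356 × 10⁻²¹ = 4.89 × 10⁻¹³ m = 489 fm.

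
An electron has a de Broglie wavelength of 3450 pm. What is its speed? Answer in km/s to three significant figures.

p = h/λ = 6.626 × 10⁻³⁴ / 3.450 × 10⁻⁹ = 1.921 × 10⁻²⁵ kg·m/s.
v = p/m = 1.921 × 10⁻²⁵ / 9.109 × 10⁻³¹ = 2.11 × 10⁵ m/s = 211 km/s.

v = 211 km/s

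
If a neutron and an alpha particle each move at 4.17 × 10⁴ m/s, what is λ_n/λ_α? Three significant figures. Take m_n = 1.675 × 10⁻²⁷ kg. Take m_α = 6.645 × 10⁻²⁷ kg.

At fixed v, p = mv so λ = h/(mv) ∝ 1/m.
λ_n/λ_α = m_α/m_n = 6.645 × 10⁻²⁷/1.675 × 10⁻²⁷ = 3.97.

λ_n/λ_α = 3.97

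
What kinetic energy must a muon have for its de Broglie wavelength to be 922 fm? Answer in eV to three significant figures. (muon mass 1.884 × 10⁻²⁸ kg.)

KE = 8560 eV

p = h/λ = 6.626 × 10⁻³⁴ / 9.220 × 10⁻¹³ = 7.187 × 10⁻²² kg·m/s.
KE = p²/(2m) = (7.187 × 10⁻²²)² / (2 × 1.884 × 10⁻²⁸) = 1.371 × 10⁻¹⁵ J = 8560 eV.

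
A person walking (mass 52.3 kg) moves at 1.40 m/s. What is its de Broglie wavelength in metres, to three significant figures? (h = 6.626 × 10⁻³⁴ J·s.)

λ = 9.05 × 10⁻³⁶ m

p = mv = 52.3 × 1.40 = 7.322 × 10¹ kg·m/s.
λ = h/p = 6.626 × 10⁻³⁴ / 7.322 × 10¹ = 9.05 × 10⁻³⁶ m.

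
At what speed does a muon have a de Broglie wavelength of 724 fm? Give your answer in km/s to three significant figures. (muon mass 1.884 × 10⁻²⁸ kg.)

p = h/λ = 6.626 × 10⁻³⁴ / 7.240 × 10⁻¹³ = 9.152 × 10⁻²² kg·m/s.
v = p/m = 9.152 × 10⁻²² / 1.884 × 10⁻²⁸ = 4.86 × 10⁶ m/s = 4860 km/s.

v = 4860 km/s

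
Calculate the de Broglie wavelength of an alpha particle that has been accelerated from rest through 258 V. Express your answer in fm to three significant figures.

λ = 632 fm

KE = 2eV = 2 × 1.602 × 10⁻¹⁹ × 258.0 = 8.266 × 10⁻¹⁷ J.
p = √(2mKE) = √(2 × 6.645 × 10⁻²⁷ × 8.266 × 10⁻¹⁷) = 1.048 × 10⁻²¹ kg·m/s.
λ = h/p = 6.626 × 10⁻³⁴ / 1.048 × 10⁻²¹ = 6.32 × 10⁻¹³ m = 632 fm.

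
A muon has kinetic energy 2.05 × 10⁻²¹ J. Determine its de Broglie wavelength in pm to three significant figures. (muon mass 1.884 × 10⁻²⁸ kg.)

p = √(2mKE) = √(2 × 1.884 × 10⁻²⁸ × 2.050 × 10⁻²¹) = 8.789 × 10⁻²⁵ kg·m/s.
λ = h/p = 6.626 × 10⁻³⁴ / 8.789 × 10⁻²⁵ = 7.54 × 10⁻¹⁰ m = 754 pm.

λ = 754 pm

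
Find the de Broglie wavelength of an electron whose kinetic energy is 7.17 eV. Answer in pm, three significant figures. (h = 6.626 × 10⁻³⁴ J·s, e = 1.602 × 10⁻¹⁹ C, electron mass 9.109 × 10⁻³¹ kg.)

λ = 458 pm

KE = 7.17 eV = 1.149 × 10⁻¹⁸ J.
p = √(2mKE) = √(2 × 9.109 × 10⁻³¹ × 1.149 × 10⁻¹⁸) = 1.447 × 10⁻²⁴ kg·m/s.
λ = h/p = 6.626 × 10⁻³⁴ / 1.447 × 10⁻²⁴ = 4.58 × 10⁻¹⁰ m = 458 pm.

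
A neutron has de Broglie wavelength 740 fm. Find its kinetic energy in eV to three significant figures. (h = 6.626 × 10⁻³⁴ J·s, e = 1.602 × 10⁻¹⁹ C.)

p = h/λ = 6.626 × 10⁻³⁴ / 7.400 × 10⁻¹³ = 8.954 × 10⁻²² kg·m/s.
KE = p²/(2m) = (8.954 × 10⁻²²)² / (2 × 1.675 × 10⁻²⁷) = 2.393 × 10⁻¹⁶ J = 1490 eV.

KE = 1490 eV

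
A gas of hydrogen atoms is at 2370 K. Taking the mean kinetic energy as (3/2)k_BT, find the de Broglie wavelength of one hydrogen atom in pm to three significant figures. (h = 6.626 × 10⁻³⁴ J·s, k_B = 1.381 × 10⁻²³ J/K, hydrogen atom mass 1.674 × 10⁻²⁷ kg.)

λ = 51.7 pm

KE = (3/2)k_BT = 1.5 × 1.381 × 10⁻²³ × 2370 = 4.909 × 10⁻²⁰ J.
p = √(2mKE) = √(2 × 1.674 × 10⁻²⁷ × 4.909 × 10⁻²⁰) = 1.282 × 10⁻²³ kg·m/s.
λ = h/p = 5.17 × 10⁻¹¹ m = 51.7 pm.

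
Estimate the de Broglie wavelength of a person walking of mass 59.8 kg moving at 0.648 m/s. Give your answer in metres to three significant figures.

p = mv = 59.8 × 0.648 = 3.875 × 10¹ kg·m/s.
λ = h/p = 6.626 × 10⁻³⁴ / 3.875 × 10¹ = 1.71 × 10⁻³⁵ m.

λ = 1.71 × 10⁻³⁵ m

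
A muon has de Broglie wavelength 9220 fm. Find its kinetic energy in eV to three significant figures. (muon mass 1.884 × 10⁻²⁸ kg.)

p = h/λ = 6.626 × 10⁻³⁴ / 9.220 × 10⁻¹² = 7.187 × 10⁻²³ kg·m/s.
KE = p²/(2m) = (7.187 × 10⁻²³)² / (2 × 1.884 × 10⁻²⁸) = 1.371 × 10⁻¹⁷ J = 85.6 eV.

KE = 85.6 eV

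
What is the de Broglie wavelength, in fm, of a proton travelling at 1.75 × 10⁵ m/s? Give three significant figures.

λ = 2260 fm

p = mv = 1.673 × 10⁻²⁷ × 1.75 × 10⁵ = 2.928 × 10⁻²² kg·m/s.
λ = h/p = 6.626 × 10⁻³⁴ / 2.928 × 10⁻²² = 2.26 × 10⁻¹² m = 2260 fm.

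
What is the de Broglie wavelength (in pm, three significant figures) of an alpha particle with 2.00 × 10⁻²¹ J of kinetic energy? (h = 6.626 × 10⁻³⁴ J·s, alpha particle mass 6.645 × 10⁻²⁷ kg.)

λ = 129 pm

p = √(2mKE) = √(2 × 6.645 × 10⁻²⁷ × 2.000 × 10⁻²¹) = 5.156 × 10⁻²⁴ kg·m/s.
λ = h/p = 6.626 × 10⁻³⁴ / 5.156 × 10⁻²⁴ = 1.29 × 10⁻¹⁰ m = 129 pm.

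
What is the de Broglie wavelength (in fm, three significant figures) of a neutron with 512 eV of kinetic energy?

KE = 512 eV = 8.202 × 10⁻¹⁷ J.
p = √(2mKE) = √(2 × 1.675 × 10⁻²⁷ × 8.202 × 10⁻¹⁷) = 5.242 × 10⁻²² kg·m/s.
λ = h/p = 6.626 × 10⁻³⁴ / 5.242 × 10⁻²² = 1.26 × 10⁻¹² m = 1260 fm.

λ = 1260 fm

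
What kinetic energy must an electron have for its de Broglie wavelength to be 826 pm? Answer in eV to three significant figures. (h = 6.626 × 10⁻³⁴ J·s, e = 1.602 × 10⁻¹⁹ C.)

p = h/λ = 6.626 × 10⁻³⁴ / 8.260 × 10⁻¹⁰ = 8.022 × 10⁻²⁵ kg·m/s.
KE = p²/(2m) = (8.022 × 10⁻²⁵)² / (2 × 9.109 × 10⁻³¹) = 3.532 × 10⁻¹⁹ J = 2.20 eV.

KE = 2.20 eV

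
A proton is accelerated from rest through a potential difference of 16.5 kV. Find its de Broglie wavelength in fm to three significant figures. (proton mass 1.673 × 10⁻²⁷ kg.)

KE = eV = 1.602 × 10⁻¹⁹ × 1.650 × 10⁴ = 2.643 × 10⁻¹⁵ J.
p = √(2mKE) = √(2 × 1.673 × 10⁻²⁷ × 2.643 × 10⁻¹⁵) = 2.974 × 10⁻²¹ kg·m/s.
λ = h/p = 6.626 × 10⁻³⁴ / 2.974 × 10⁻²¹ = 2.23 × 10⁻¹³ m = 223 fm.

λ = 223 fm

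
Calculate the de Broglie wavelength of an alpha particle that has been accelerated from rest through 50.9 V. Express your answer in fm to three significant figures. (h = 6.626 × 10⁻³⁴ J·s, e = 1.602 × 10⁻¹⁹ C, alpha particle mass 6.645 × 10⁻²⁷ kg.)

λ = 1420 fm

KE = 2eV = 2 × 1.602 × 10⁻¹⁹ × 50.90 = 1.631 × 10⁻¹⁷ J.
p = √(2mKE) = √(2 × 6.645 × 10⁻²⁷ × 1.631 × 10⁻¹⁷) = 4.656 × 10⁻²² kg·m/s.
λ = h/p = 6.626 × 10⁻³⁴ / 4.656 × 10⁻²² = 1.42 × 10⁻¹² m = 1420 fm.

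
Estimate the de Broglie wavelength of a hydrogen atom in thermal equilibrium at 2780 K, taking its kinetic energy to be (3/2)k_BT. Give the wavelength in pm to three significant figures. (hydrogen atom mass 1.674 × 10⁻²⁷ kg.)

KE = (3/2)k_BT = 1.5 × 1.381 × 10⁻²³ × 2780 = 5.759 × 10⁻²⁰ J.
p = √(2mKE) = √(2 × 1.674 × 10⁻²⁷ × 5.759 × 10⁻²⁰) = 1.389 × 10⁻²³ kg·m/s.
λ = h/p = 4.77 × 10⁻¹¹ m = 47.7 pm.

λ = 47.7 pm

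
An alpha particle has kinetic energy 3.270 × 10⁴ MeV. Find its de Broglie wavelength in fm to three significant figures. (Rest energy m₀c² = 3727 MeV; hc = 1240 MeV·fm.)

Total energy E = KE + m₀c² = 3.270 × 10⁴ + 3727 = 36427 MeV.
(pc)² = E² − (m₀c²)² = (36427)² − (3727)² = 1.313 × 10⁹ MeV², so pc = 3.624 × 10⁴ MeV.
λ = hc/(pc) = 1240 MeV·fm / 3.624 × 10⁴ MeV = 0.0342 fm.

λ = 0.0342 fm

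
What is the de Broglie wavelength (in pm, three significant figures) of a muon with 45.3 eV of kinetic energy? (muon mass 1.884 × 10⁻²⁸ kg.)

λ = 12.7 pm

KE = 45.3 eV = 7.257 × 10⁻¹⁸ J.
p = √(2mKE) = √(2 × 1.884 × 10⁻²⁸ × 7.257 × 10⁻¹⁸) = 5.229 × 10⁻²³ kg·m/s.
λ = h/p = 6.626 × 10⁻³⁴ / 5.229 × 10⁻²³ = 1.27 × 10⁻¹¹ m = 12.7 pm.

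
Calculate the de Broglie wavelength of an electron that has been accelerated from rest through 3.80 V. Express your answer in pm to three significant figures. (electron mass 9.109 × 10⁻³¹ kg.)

λ = 629 pm

KE = eV = 1.602 × 10⁻¹⁹ × 3.800 = 6.088 × 10⁻¹⁹ J.
p = √(2mKE) = √(2 × 9.109 × 10⁻³¹ × 6.088 × 10⁻¹⁹) = 1.053 × 10⁻²⁴ kg·m/s.
λ = h/p = 6.626 × 10⁻³⁴ / 1.053 × 10⁻²⁴ = 6.29 × 10⁻¹⁰ m = 629 pm.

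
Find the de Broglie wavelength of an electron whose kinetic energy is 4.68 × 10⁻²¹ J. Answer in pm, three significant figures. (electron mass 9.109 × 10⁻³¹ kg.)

p = √(2mKE) = √(2 × 9.109 × 10⁻³¹ × 4.680 × 10⁻²¹) = 9.234 × 10⁻²⁶ kg·m/s.
λ = h/p = 6.626 × 10⁻³⁴ / 9.234 × 10⁻²⁶ = 7.18 × 10⁻⁹ m = 7180 pm.

λ = 7180 pm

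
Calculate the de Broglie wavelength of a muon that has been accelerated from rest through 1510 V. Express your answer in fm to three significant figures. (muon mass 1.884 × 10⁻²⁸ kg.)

KE = eV = 1.602 × 10⁻¹⁹ × 1510 = 2.419 × 10⁻¹⁶ J.
p = √(2mKE) = √(2 × 1.884 × 10⁻²⁸ × 2.419 × 10⁻¹⁶) = 3.019 × 10⁻²² kg·m/s.
λ = h/p = 6.626 × 10⁻³⁴ / 3.019 × 10⁻²² = 2.19 × 10⁻¹² m = 2190 fm.

λ = 2190 fm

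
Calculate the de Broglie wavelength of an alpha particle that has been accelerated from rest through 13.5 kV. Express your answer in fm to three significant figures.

KE = 2eV = 2 × 1.602 × 10⁻¹⁹ × 1.350 × 10⁴ = 4.325 × 10⁻¹⁵ J.
p = √(2mKE) = √(2 × 6.645 × 10⁻²⁷ × 4.325 × 10⁻¹⁵) = 7.582 × 10⁻²¹ kg·m/s.
λ = h/p = 6.626 × 10⁻³⁴ / 7.582 × 10⁻²¹ = 8.74 × 10⁻¹⁴ m = 87.4 fm.

λ = 87.4 fm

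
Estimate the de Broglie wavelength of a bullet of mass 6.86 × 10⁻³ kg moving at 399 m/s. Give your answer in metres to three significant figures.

λ = 2.42 × 10⁻³⁴ m

p = mv = 6.86 × 10⁻³ × 399 = 2.737 kg·m/s.
λ = h/p = 6.626 × 10⁻³⁴ / 2.737 = 2.42 × 10⁻³⁴ m.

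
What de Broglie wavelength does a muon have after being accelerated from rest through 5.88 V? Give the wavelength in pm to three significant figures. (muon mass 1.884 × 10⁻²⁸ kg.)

λ = 35.2 pm

KE = eV = 1.602 × 10⁻¹⁹ × 5.880 = 9.420 × 10⁻¹⁹ J.
p = √(2mKE) = √(2 × 1.884 × 10⁻²⁸ × 9.420 × 10⁻¹⁹) = 1.884 × 10⁻²³ kg·m/s.
λ = h/p = 6.626 × 10⁻³⁴ / 1.884 × 10⁻²³ = 3.52 × 10⁻¹¹ m = 35.2 pm.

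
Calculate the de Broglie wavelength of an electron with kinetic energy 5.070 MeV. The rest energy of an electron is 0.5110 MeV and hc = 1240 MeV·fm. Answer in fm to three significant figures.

λ = 223 fm

Total energy E = KE + m₀c² = 5.070 + 0.5110 = 5.5810 MeV.
(pc)² = E² − (m₀c²)² = (5.5810)² − (0.5110)² = 30.89 MeV², so pc = 5.558 MeV.
λ = hc/(pc) = 1240 MeV·fm / 5.558 MeV = 223 fm.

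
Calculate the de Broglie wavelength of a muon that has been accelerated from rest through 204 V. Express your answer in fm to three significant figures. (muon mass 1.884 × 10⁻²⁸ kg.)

KE = eV = 1.602 × 10⁻¹⁹ × 204.0 = 3.268 × 10⁻¹⁷ J.
p = √(2mKE) = √(2 × 1.884 × 10⁻²⁸ × 3.268 × 10⁻¹⁷) = 1.110 × 10⁻²² kg·m/s.
λ = h/p = 6.626 × 10⁻³⁴ / 1.110 × 10⁻²² = 5.97 × 10⁻¹² m = 5970 fm.

λ = 5970 fm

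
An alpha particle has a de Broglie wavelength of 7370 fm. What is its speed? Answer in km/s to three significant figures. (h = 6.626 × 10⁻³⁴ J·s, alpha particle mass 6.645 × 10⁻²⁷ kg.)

v = 13.5 km/s

p = h/λ = 6.626 × 10⁻³⁴ / 7.370 × 10⁻¹² = 8.991 × 10⁻²³ kg·m/s.
v = p/m = 8.991 × 10⁻²³ / 6.645 × 10⁻²⁷ = 1.35 × 10⁴ m/s = 13.5 km/s.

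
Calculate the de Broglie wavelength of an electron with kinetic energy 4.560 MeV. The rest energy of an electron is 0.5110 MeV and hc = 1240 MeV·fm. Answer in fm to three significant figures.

λ = 246 fm

Total energy E = KE + m₀c² = 4.560 + 0.5110 = 5.0710 MeV.
(pc)² = E² − (m₀c²)² = (5.0710)² − (0.5110)² = 25.45 MeV², so pc = 5.045 MeV.
λ = hc/(pc) = 1240 MeV·fm / 5.045 MeV = 246 fm.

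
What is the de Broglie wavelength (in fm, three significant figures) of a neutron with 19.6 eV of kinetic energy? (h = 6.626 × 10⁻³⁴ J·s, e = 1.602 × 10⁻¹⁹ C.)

λ = 6460 fm

KE = 19.6 eV = 3.140 × 10⁻¹⁸ J.
p = √(2mKE) = √(2 × 1.675 × 10⁻²⁷ × 3.140 × 10⁻¹⁸) = 1.026 × 10⁻²² kg·m/s.
λ = h/p = 6.626 × 10⁻³⁴ / 1.026 × 10⁻²² = 6.46 × 10⁻¹² m = 6460 fm.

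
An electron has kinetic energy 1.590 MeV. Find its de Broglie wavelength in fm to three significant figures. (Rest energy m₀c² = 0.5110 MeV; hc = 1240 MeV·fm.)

λ = 608 fm

Total energy E = KE + m₀c² = 1.590 + 0.5110 = 2.1010 MeV.
(pc)² = E² − (m₀c²)² = (2.1010)² − (0.5110)² = 4.153 MeV², so pc = 2.038 MeV.
λ = hc/(pc) = 1240 MeV·fm / 2.038 MeV = 608 fm.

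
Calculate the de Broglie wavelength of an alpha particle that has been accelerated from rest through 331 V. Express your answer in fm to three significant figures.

KE = 2eV = 2 × 1.602 × 10⁻¹⁹ × 331.0 = 1.061 × 10⁻¹⁶ J.
p = √(2mKE) = √(2 × 6.645 × 10⁻²⁷ × 1.061 × 10⁻¹⁶) = 1.187 × 10⁻²¹ kg·m/s.
λ = h/p = 6.626 × 10⁻³⁴ / 1.187 × 10⁻²¹ = 5.58 × 10⁻¹³ m = 558 fm.

λ = 558 fm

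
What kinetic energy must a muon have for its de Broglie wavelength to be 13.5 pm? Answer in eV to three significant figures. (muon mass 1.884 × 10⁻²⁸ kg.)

p = h/λ = 6.626 × 10⁻³⁴ / 1.350 × 10⁻¹¹ = 4.908 × 10⁻²³ kg·m/s.
KE = p²/(2m) = (4.908 × 10⁻²³)² / (2 × 1.884 × 10⁻²⁸) = 6.393 × 10⁻¹⁸ J = 39.9 eV.

KE = 39.9 eV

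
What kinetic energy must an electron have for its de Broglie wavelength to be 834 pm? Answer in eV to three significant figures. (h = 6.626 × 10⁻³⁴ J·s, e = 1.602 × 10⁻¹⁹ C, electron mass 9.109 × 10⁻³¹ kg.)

KE = 2.16 eV

p = h/λ = 6.626 × 10⁻³⁴ / 8.340 × 10⁻¹⁰ = 7.945 × 10⁻²⁵ kg·m/s.
KE = p²/(2m) = (7.945 × 10⁻²⁵)² / (2 × 9.109 × 10⁻³¹) = 3.465 × 10⁻¹⁹ J = 2.16 eV.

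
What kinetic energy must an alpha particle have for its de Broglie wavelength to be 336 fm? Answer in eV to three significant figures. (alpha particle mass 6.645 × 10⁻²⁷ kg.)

p = h/λ = 6.626 × 10⁻³⁴ / 3.360 × 10⁻¹³ = 1.972 × 10⁻²¹ kg·m/s.
KE = p²/(2m) = (1.972 × 10⁻²¹)² / (2 × 6.645 × 10⁻²⁷) = 2.926 × 10⁻¹⁶ J = 1830 eV.

KE = 1830 eV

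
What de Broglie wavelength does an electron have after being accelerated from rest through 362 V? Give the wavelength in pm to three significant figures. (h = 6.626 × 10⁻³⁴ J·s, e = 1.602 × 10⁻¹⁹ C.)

λ = 64.5 pm

KE = eV = 1.602 × 10⁻¹⁹ × 362.0 = 5.799 × 10⁻¹⁷ J.
p = √(2mKE) = √(2 × 9.109 × 10⁻³¹ × 5.799 × 10⁻¹⁷) = 1.028 × 10⁻²³ kg·m/s.
λ = h/p = 6.626 × 10⁻³⁴ / 1.028 × 10⁻²³ = 6.45 × 10⁻¹¹ m = 64.5 pm.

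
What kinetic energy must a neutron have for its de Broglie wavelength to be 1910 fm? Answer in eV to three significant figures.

p = h/λ = 6.626 × 10⁻³⁴ / 1.910 × 10⁻¹² = 3.469 × 10⁻²² kg·m/s.
KE = p²/(2m) = (3.469 × 10⁻²²)² / (2 × 1.675 × 10⁻²⁷) = 3.592 × 10⁻¹⁷ J = 224 eV.

KE = 224 eV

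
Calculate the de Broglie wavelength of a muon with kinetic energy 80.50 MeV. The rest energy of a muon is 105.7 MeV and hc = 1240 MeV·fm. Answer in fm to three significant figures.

Total energy E = KE + m₀c² = 80.50 + 105.7 = 186.20 MeV.
(pc)² = E² − (m₀c²)² = (186.20)² − (105.7)² = 2.350 × 10⁴ MeV², so pc = 153.3 MeV.
λ = hc/(pc) = 1240 MeV·fm / 153.3 MeV = 8.09 fm.

λ = 8.09 fm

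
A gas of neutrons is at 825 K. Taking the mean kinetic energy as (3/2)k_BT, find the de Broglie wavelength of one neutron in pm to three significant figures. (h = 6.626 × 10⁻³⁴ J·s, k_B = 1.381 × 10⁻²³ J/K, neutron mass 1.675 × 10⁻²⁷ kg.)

KE = (3/2)k_BT = 1.5 × 1.381 × 10⁻²³ × 825 = 1.709 × 10⁻²⁰ J.
p = √(2mKE) = √(2 × 1.675 × 10⁻²⁷ × 1.709 × 10⁻²⁰) = 7.566 × 10⁻²⁴ kg·m/s.
λ = h/p = 8.76 × 10⁻¹¹ m = 87.6 pm.

λ = 87.6 pm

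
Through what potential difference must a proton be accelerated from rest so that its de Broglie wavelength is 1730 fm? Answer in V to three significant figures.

p = h/λ = 6.626 × 10⁻³⁴ / 1.730 × 10⁻¹² = 3.830 × 10⁻²² kg·m/s.
KE = p²/(2m) = 4.384 × 10⁻¹⁷ J.
V = KE/e = 4.384 × 10⁻¹⁷ / (1.602 × 10⁻¹⁹) = 274 V.

V = 274 V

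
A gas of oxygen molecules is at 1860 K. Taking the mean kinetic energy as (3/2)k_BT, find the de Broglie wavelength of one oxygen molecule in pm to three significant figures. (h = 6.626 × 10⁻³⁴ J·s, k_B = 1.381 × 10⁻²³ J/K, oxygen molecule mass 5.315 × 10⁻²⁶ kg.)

λ = 10.4 pm

KE = (3/2)k_BT = 1.5 × 1.381 × 10⁻²³ × 1860 = 3.853 × 10⁻²⁰ J.
p = √(2mKE) = √(2 × 5.315 × 10⁻²⁶ × 3.853 × 10⁻²⁰) = 6.400 × 10⁻²³ kg·m/s.
λ = h/p = 1.04 × 10⁻¹¹ m = 10.4 pm.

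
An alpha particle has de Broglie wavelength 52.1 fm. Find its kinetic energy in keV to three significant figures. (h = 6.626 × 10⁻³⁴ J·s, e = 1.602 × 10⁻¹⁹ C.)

p = h/λ = 6.626 × 10⁻³⁴ / 5.210 × 10⁻¹⁴ = 1.272 × 10⁻²⁰ kg·m/s.
KE = p²/(2m) = (1.272 × 10⁻²⁰)² / (2 × 6.645 × 10⁻²⁷) = 1.217 × 10⁻¹⁴ J = 76.0 keV.

KE = 76.0 keV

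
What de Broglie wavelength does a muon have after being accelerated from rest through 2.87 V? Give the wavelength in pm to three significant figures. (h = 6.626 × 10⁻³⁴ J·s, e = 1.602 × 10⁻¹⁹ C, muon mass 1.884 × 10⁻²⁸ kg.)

λ = 50.3 pm

KE = eV = 1.602 × 10⁻¹⁹ × 2.870 = 4.598 × 10⁻¹⁹ J.
p = √(2mKE) = √(2 × 1.884 × 10⁻²⁸ × 4.598 × 10⁻¹⁹) = 1.316 × 10⁻²³ kg·m/s.
λ = h/p = 6.626 × 10⁻³⁴ / 1.316 × 10⁻²³ = 5.03 × 10⁻¹¹ m = 50.3 pm.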